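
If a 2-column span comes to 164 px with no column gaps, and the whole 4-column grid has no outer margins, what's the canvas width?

164 / 2 = 82 px per column.
Summing: 328 = 328 px.

328 px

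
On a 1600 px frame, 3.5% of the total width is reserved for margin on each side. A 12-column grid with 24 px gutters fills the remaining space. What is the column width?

102 px

Each margin = 3.5% of 1600 = 56 px; content = 1600 − 2·56 = 1488 px.
12c + 11·24 = 1488 → 12c = 1224 → c = 102 px.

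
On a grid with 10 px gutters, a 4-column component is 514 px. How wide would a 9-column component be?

1169 px

4 columns + 3 gutters: 4c + 3·10 = 514.
4c = 514 − 30 = 484, so c = 121 px.
9 columns plus 8 gutters: 1089 + 80 = 1169 px.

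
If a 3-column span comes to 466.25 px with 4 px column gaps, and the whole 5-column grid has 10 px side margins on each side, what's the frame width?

799.75 px

466.25 − 2·4 = 458.25; ÷3 gives c = 152.75 px.
Total width: 2·10 + 5·152.75 + 4·4 = 799.75 px.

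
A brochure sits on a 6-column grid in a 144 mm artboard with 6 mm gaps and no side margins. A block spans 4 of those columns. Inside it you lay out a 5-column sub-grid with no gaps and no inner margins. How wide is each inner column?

18.8 mm

144 − 5·6 = 114; ÷6 gives c = 19 mm.
4-column span = 4·19 + 3·6 = 94 mm.
94 / 5 = 18.8 mm per column.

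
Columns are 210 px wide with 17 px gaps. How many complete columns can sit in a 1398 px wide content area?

6 columns

k columns need k·210 + (k−1)·17 = k·227 − 17.
k·227 − 17 ≤ 1398 → k ≤ 1415 / 227 ≈ 6.23, so k = 6.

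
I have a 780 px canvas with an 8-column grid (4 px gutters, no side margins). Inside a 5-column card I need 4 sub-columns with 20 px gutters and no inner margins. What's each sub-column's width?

106.5 px

8 columns + 7 gutters: 8c + 7·4 = 780.
8c = 780 − 28 = 752, so c = 94 px.
Span of 5: 5·94 + 4·4 = 470 + 16 = 486 px.
4d + 3·20 = 486 → 4d = 426 → d = 106.5 px.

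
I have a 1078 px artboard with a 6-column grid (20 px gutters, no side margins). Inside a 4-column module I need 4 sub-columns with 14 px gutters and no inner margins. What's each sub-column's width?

6c + 5·20 = 1078 → 6c = 978 → c = 163 px.
4-column span = 4·163 + 3·20 = 712 px.
4 columns + 3 gutters: 4d + 3·14 = 712.
4d = 712 − 42 = 670, so d = 167.5 px.

167.5 px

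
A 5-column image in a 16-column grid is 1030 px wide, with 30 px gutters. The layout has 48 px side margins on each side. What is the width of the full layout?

5c + 4·30 = 1030 → 5c = 910 → c = 182 px.
Adding margins, columns and gutters: 96 + 2912 + 450 = 3458 px.

3458 px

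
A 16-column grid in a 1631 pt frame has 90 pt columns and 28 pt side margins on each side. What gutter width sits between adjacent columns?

9 pt

Inside the margins: 1631 − 56 = 1575 pt.
16·90 + 15g = 1575 → 15g = 135 → g = 9 pt.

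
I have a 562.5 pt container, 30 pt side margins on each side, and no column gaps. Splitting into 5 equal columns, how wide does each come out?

100.5 pt

Take off 60 pt of margins, leaving 502.5 pt.
5c = 502.5 → c = 100.5 pt.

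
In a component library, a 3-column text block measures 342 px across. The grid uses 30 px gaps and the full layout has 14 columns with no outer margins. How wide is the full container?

Subtracting 2 gaps of 30 leaves 282 for 3 columns, so c = 94 px.
Total width: 14·94 + 13·30 = 1706 px.

1706 px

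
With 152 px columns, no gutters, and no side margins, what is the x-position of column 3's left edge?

304 px

Each column+gutter stride is 152 px; with no margin, 2 of them is 304 px.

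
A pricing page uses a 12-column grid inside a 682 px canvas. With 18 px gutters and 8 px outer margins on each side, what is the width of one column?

39 px

Take off 16 px of margins, leaving 666 px.
12 columns + 11 gutters: 12c + 11·18 = 666.
12c = 666 − 198 = 468, so c = 39 px.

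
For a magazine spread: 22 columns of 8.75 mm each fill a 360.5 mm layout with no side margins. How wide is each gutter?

22·8.75 + 21g = 360.5 → 21g = 168 → g = 8 mm.

8 mm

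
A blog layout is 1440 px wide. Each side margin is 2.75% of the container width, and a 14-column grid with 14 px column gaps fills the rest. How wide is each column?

84.2 px

Margins: 2.75% × 1440 = 39.6 px each, so content = 1440 − 79.2 = 1360.8 px.
14c + 13·14 = 1360.8 → 14c = 1178.8 → c = 84.2 px.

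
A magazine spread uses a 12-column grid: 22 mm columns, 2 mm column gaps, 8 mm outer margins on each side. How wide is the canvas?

Total width: 2·8 + 12·22 + 11·2 = 302 mm.

302 mm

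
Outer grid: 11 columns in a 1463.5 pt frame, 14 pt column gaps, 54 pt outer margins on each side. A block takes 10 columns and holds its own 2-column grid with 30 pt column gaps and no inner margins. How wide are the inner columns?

600.5 pt

Subtract both margins: 1463.5 − 2·54 = 1355.5 pt.
11c + 10·14 = 1355.5 → 11c = 1215.5 → c = 110.5 pt.
10-column span = 10·110.5 + 9·14 = 1231 pt.
Subtracting 1 column gap of 30 leaves 1201 for 2 columns, so d = 600.5 pt.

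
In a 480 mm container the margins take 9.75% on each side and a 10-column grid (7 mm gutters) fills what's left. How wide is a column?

32.34 mm

Each margin = 9.75% of 480 = 46.8 mm; content = 480 − 2·46.8 = 386.4 mm.
Subtracting 9 gutters of 7 leaves 323.4 for 10 columns, so c = 32.34 mm.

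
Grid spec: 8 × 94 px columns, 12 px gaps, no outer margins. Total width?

836 px

Summing: 752 + 84 = 836 px.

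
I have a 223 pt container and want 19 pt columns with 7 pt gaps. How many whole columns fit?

Each extra column adds 19 + 7 = 26 pt.
(223 + 7) / 26 = 8.85, so 8 columns fit.

8 columns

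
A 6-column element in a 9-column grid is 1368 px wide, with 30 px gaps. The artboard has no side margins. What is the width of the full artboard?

Subtracting 5 gaps of 30 leaves 1218 for 6 columns, so c = 203 px.
Summing: 1827 + 240 = 2067 px.

2067 px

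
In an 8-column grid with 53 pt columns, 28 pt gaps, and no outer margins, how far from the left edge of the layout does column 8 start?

567 pt

Before column 8: 7 columns + 7 gaps.
Offset = 7·(53 + 28) = 7·81 = 567 pt.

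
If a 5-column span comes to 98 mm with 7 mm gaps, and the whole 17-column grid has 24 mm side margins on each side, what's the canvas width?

Subtracting 4 gaps of 7 leaves 70 for 5 columns, so c = 14 mm.
Canvas = 2·24 + 17·14 + 16·7 = 48 + 238 + 112 = 398 mm.

398 mm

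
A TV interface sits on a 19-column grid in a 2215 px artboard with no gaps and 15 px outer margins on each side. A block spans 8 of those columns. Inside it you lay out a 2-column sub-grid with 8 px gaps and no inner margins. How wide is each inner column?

Subtract both margins: 2215 − 2·15 = 2185 px.
2185 / 19 = 115 px per column.
With no gaps, 8 columns span 8·115 = 920 px.
Subtracting 1 gap of 8 leaves 912 for 2 columns, so d = 456 px.

456 px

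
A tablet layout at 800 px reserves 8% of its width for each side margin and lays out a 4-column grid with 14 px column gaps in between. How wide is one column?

157.5 px

Margins: 8% × 800 = 64 px each, so content = 800 − 128 = 672 px.
4c + 3·14 = 672 → 4c = 630 → c = 157.5 px.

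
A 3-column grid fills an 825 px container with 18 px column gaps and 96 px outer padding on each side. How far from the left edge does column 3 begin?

530 px

Take off 192 px of margins, leaving 633 px.
633 − 2·18 = 597; ÷3 gives c = 199 px.
Column 3 starts at margin + 2·(column + gutter) = 96 + 2·217 = 530 px.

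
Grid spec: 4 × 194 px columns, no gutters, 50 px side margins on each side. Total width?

876 px

Container = 2·50 + 4·194 = 100 + 776 = 876 px.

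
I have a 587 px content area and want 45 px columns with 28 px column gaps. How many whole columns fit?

8 columns

Each extra column adds 45 + 28 = 73 px.
(587 + 28) / 73 = 8.42, so 8 columns fit.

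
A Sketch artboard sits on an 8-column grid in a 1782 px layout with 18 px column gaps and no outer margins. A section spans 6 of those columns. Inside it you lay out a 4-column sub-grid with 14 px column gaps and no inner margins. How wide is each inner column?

8c + 7·18 = 1782 → 8c = 1656 → c = 207 px.
6-column span = 6·207 + 5·18 = 1332 px.
1332 − 3·14 = 1290; ÷4 gives d = 322.5 px.

322.5 px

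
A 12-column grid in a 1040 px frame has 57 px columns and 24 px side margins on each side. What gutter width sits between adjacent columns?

Content width = 1040 − 2·24 = 992 px.
12 columns take 12·57 = 684 px; remaining 308 splits into 11 gutters.
g = 308 / 11 = 28 px.

28 px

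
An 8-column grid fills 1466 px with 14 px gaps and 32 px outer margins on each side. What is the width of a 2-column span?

340 px

Subtract both margins: 1466 − 2·32 = 1402 px.
1402 − 7·14 = 1304; ÷8 gives c = 163 px.
2 columns plus 1 gap: 326 + 14 = 340 px.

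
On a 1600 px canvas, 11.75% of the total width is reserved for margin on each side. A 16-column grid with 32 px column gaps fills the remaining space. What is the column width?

46.5 px

Each margin = 11.75% of 1600 = 188 px; content = 1600 − 2·188 = 1224 px.
16c + 15·32 = 1224 → 16c = 744 → c = 46.5 px.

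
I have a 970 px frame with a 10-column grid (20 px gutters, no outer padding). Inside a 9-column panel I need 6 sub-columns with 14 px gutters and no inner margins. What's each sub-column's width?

133.5 px

10 columns + 9 gutters: 10c + 9·20 = 970.
10c = 970 − 180 = 790, so c = 79 px.
9 columns plus 8 gutters: 711 + 160 = 871 px.
6d + 5·14 = 871 → 6d = 801 → d = 133.5 px.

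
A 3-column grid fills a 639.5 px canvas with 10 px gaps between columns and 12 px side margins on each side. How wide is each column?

Content width = 639.5 − 2·12 = 615.5 px.
3 columns + 2 gaps: 3c + 2·10 = 615.5.
3c = 615.5 − 20 = 595.5, so c = 198.5 px.

198.5 px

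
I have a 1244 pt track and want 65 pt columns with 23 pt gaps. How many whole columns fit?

14 columns

Each extra column adds 65 + 23 = 88 pt.
(1244 + 23) / 88 = 14.40, so 14 columns fit.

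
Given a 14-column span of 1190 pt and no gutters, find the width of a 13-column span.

1105 pt

14c = 1190 → c = 85 pt.
With no gutters, 13 columns span 13·85 = 1105 pt.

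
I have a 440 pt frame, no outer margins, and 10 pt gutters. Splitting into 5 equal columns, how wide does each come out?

5c + 4·10 = 440 → 5c = 400 → c = 80 pt.

80 pt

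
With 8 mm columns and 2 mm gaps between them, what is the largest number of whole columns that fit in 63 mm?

k columns need k·8 + (k−1)·2 = k·10 − 2.
k·10 − 2 ≤ 63 → k ≤ 65 / 10 ≈ 6.50, so k = 6.

6 columns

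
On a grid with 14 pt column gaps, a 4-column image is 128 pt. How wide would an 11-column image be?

376.5 pt

4 columns + 3 column gaps: 4c + 3·14 = 128.
4c = 128 − 42 = 86, so c = 21.5 pt.
11-column span = 11·21.5 + 10·14 = 376.5 pt.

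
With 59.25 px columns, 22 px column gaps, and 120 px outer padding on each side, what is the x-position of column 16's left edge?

Before column 16: the margin + 15 columns + 15 column gaps.
Offset = 120 + 15·(59.25 + 22) = 120 + 1218.75 = 1338.75 px.

1338.75 px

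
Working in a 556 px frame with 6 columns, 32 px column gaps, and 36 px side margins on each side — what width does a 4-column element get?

Take off 72 px of margins, leaving 484 px.
484 − 5·32 = 324; ÷6 gives c = 54 px.
4-column span = 4·54 + 3·32 = 312 px.

312 px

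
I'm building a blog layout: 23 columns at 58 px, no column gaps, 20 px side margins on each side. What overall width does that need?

1374 px

Total width: 2·20 + 23·58 = 1374 px.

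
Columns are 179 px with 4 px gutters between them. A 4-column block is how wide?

728 px

Span of 4: 4·179 + 3·4 = 716 + 12 = 728 px.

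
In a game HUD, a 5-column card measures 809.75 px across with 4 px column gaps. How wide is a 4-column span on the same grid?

647 px

5 columns + 4 column gaps: 5c + 4·4 = 809.75.
5c = 809.75 − 16 = 793.75, so c = 158.75 px.
4 columns plus 3 column gaps: 635 + 12 = 647 px.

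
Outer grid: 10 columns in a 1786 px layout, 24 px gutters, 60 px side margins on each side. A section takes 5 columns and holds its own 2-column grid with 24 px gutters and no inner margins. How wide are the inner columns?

398.5 px

Inside the margins: 1786 − 120 = 1666 px.
10c + 9·24 = 1666 → 10c = 1450 → c = 145 px.
5 columns plus 4 gutters: 725 + 96 = 821 px.
821 − 1·24 = 797; ÷2 gives d = 398.5 px.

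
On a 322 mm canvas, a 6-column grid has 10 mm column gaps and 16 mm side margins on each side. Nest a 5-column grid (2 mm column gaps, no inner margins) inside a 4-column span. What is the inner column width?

Take off 32 mm of margins, leaving 290 mm.
Subtracting 5 column gaps of 10 leaves 240 for 6 columns, so c = 40 mm.
4-column span = 4·40 + 3·10 = 190 mm.
5d + 4·2 = 190 → 5d = 182 → d = 36.4 mm.

36.4 mm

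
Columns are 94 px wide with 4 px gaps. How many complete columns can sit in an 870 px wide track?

8 columns: 8·94 + 7·4 = 780 px ≤ 870.
9 columns: 878 px > 870. So 8.

8 columns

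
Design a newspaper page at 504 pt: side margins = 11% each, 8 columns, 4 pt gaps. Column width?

Margins: 11% × 504 = 55.44 pt each, so content = 504 − 110.88 = 393.12 pt.
8c + 7·4 = 393.12 → 8c = 365.12 → c = 45.64 pt.

45.64 pt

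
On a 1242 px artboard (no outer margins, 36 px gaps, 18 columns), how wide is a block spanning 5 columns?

319 px

18 columns + 17 gaps: 18c + 17·36 = 1242.
18c = 1242 − 612 = 630, so c = 35 px.
5 columns plus 4 gaps: 175 + 144 = 319 px.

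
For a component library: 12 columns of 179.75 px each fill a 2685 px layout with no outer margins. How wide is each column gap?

12·179.75 + 11g = 2685 → 11g = 528 → g = 48 px.

48 px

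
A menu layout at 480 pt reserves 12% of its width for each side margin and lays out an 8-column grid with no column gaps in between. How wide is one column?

Each margin = 12% of 480 = 57.6 pt; content = 480 − 2·57.6 = 364.8 pt.
8c = 364.8 → c = 45.6 pt.

45.6 pt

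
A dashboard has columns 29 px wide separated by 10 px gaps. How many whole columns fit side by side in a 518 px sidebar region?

13 columns

Each extra column adds 29 + 10 = 39 px.
(518 + 10) / 39 = 13.54, so 13 columns fit.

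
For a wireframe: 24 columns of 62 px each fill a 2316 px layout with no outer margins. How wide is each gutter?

36 px

Columns use 1488 px, leaving 828 px across 23 gutters = 36 px each.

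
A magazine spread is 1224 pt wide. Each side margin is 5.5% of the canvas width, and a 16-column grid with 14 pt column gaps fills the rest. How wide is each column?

1224 × (1 − 2·5.5%) = 1224 × 89% = 1089.36 pt for the columns.
16 columns + 15 column gaps: 16c + 15·14 = 1089.36.
16c = 1089.36 − 210 = 879.36, so c = 54.96 pt.

54.96 pt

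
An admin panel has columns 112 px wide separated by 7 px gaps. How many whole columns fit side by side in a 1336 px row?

Each extra column adds 112 + 7 = 119 px.
(1336 + 7) / 119 = 11.29, so 11 columns fit.

11 columns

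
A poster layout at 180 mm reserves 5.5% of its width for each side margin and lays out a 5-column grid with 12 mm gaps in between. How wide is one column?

Each margin = 5.5% of 180 = 9.9 mm; content = 180 − 2·9.9 = 160.2 mm.
160.2 − 4·12 = 112.2; ÷5 gives c = 22.44 mm.

22.44 mm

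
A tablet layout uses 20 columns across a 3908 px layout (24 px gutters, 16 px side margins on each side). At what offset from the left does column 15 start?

2746 px

Content = 3908 − 2·16 = 3876 px.
20c + 19·24 = 3876 → 20c = 3420 → c = 171 px.
Column 15 starts at margin + 14·(column + gutter) = 16 + 14·195 = 2746 px.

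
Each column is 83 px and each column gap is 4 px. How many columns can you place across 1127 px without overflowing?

13 columns: 13·83 + 12·4 = 1127 px ≤ 1127.
14 columns: 1214 px > 1127. So 13.

13 columns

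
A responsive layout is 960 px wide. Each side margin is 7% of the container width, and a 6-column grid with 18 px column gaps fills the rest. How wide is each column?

Each margin = 7% of 960 = 67.2 px; content = 960 − 2·67.2 = 825.6 px.
6c + 5·18 = 825.6 → 6c = 735.6 → c = 122.6 px.

122.6 px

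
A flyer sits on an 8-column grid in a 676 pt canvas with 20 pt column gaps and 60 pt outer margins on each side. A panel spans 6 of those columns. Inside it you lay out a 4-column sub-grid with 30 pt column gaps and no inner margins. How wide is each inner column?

Inside the margins: 676 − 120 = 556 pt.
8c + 7·20 = 556 → 8c = 416 → c = 52 pt.
6-column span = 6·52 + 5·20 = 412 pt.
Subtracting 3 column gaps of 30 leaves 322 for 4 columns, so d = 80.5 pt.

80.5 pt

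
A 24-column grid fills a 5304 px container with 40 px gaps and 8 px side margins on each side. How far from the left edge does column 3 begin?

452 px

Inside the margins: 5304 − 16 = 5288 px.
Subtracting 23 gaps of 40 leaves 4368 for 24 columns, so c = 182 px.
Before column 3: the margin + 2 columns + 2 gaps.
Offset = 8 + 2·(182 + 40) = 8 + 444 = 452 px.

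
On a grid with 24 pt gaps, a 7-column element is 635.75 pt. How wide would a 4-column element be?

353 pt

7c + 6·24 = 635.75 → 7c = 491.75 → c = 70.25 pt.
Span of 4: 4·70.25 + 3·24 = 281 + 72 = 353 pt.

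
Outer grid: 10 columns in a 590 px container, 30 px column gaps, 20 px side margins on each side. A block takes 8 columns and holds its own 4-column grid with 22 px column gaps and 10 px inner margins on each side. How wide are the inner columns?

Subtract both margins: 590 − 2·20 = 550 px.
Subtracting 9 column gaps of 30 leaves 280 for 10 columns, so c = 28 px.
8-column span = 8·28 + 7·30 = 434 px.
Inner content = 434 − 2·10 = 414 px.
4d + 3·22 = 414 → 4d = 348 → d = 87 px.

87 px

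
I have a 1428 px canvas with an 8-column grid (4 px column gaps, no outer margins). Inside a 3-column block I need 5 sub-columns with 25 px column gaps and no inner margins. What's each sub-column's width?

86.6 px

8c + 7·4 = 1428 → 8c = 1400 → c = 175 px.
Span of 3: 3·175 + 2·4 = 525 + 8 = 533 px.
Subtracting 4 column gaps of 25 leaves 433 for 5 columns, so d = 86.6 px.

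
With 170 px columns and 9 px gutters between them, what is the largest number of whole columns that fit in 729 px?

k columns need k·170 + (k−1)·9 = k·179 − 9.
k·179 − 9 ≤ 729 → k ≤ 738 / 179 ≈ 4.12, so k = 4.

4 columns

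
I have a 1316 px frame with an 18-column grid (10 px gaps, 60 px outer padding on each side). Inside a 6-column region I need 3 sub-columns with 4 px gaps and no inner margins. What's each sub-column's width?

Subtract both margins: 1316 − 2·60 = 1196 px.
18c + 17·10 = 1196 → 18c = 1026 → c = 57 px.
Span of 6: 6·57 + 5·10 = 342 + 50 = 392 px.
Subtracting 2 gaps of 4 leaves 384 for 3 columns, so d = 128 px.

128 px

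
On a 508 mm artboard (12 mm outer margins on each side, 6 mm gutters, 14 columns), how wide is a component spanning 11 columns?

Content width = 508 − 2·12 = 484 mm.
14c + 13·6 = 484 → 14c = 406 → c = 29 mm.
11-column span = 11·29 + 10·6 = 379 mm.

379 mm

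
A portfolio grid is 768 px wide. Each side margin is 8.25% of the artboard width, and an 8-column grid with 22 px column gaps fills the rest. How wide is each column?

60.91 px

Margins: 8.25% × 768 = 63.36 px each, so content = 768 − 126.72 = 641.28 px.
8 columns + 7 column gaps: 8c + 7·22 = 641.28.
8c = 641.28 − 154 = 487.28, so c = 60.91 px.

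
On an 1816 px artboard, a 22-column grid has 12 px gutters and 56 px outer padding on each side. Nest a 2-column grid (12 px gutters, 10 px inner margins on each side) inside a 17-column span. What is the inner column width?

641 px

Outer content = 1816 − 2·56 = 1704 px.
22c + 21·12 = 1704 → 22c = 1452 → c = 66 px.
17 columns plus 16 gutters: 1122 + 192 = 1314 px.
Inner content = 1314 − 2·10 = 1294 px.
Subtracting 1 gutter of 12 leaves 1282 for 2 columns, so d = 641 px.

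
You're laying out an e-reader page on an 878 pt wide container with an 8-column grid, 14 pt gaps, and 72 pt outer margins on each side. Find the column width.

Content width = 878 − 2·72 = 734 pt.
8 columns + 7 gaps: 8c + 7·14 = 734.
8c = 734 − 98 = 636, so c = 79.5 pt.

79.5 pt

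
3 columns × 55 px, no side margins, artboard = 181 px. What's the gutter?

8 px

Columns use 165 px, leaving 16 px across 2 gutters = 8 px each.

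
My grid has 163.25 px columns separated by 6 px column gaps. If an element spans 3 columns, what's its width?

Span of 3: 3·163.25 + 2·6 = 489.75 + 12 = 501.75 px.

501.75 px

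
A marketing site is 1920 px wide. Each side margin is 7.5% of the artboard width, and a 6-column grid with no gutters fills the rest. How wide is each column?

Each margin = 7.5% of 1920 = 144 px; content = 1920 − 2·144 = 1632 px.
6c = 1632 → c = 272 px.

272 px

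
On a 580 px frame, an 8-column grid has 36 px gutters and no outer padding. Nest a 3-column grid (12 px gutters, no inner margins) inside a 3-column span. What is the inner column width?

8 columns + 7 gutters: 8c + 7·36 = 580.
8c = 580 − 252 = 328, so c = 41 px.
Span of 3: 3·41 + 2·36 = 123 + 72 = 195 px.
3d + 2·12 = 195 → 3d = 171 → d = 57 px.

57 px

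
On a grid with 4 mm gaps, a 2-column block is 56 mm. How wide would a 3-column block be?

86 mm

56 − 1·4 = 52; ÷2 gives c = 26 mm.
3-column span = 3·26 + 2·4 = 86 mm.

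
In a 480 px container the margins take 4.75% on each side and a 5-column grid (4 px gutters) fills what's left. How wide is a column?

480 × (1 − 2·4.75%) = 480 × 90.5% = 434.4 px for the columns.
434.4 − 4·4 = 418.4; ÷5 gives c = 83.68 px.

83.68 px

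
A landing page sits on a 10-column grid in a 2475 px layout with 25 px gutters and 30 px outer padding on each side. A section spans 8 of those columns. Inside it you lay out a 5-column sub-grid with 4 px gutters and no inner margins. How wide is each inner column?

382.2 px

Take off 60 px of margins, leaving 2415 px.
10 columns + 9 gutters: 10c + 9·25 = 2415.
10c = 2415 − 225 = 2190, so c = 219 px.
8 columns plus 7 gutters: 1752 + 175 = 1927 px.
Subtracting 4 gutters of 4 leaves 1911 for 5 columns, so d = 382.2 px.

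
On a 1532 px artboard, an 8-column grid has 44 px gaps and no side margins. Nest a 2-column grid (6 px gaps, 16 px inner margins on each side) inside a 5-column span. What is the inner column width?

1532 − 7·44 = 1224; ÷8 gives c = 153 px.
Span of 5: 5·153 + 4·44 = 765 + 176 = 941 px.
Inner content = 941 − 2·16 = 909 px.
2d + 1·6 = 909 → 2d = 903 → d = 451.5 px.

451.5 px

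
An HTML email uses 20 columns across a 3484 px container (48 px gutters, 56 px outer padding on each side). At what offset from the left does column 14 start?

Take off 112 px of margins, leaving 3372 px.
20 columns + 19 gutters: 20c + 19·48 = 3372.
20c = 3372 − 912 = 2460, so c = 123 px.
Each column+gutter stride is 171 px; 13 of them past the 56 px margin is 56 + 2223 = 2279 px.

2279 px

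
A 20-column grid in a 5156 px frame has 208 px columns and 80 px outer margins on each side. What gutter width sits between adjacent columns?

44 px

Take off 160 px of margins, leaving 4996 px.
Columns use 4160 px, leaving 836 px across 19 gutters = 44 px each.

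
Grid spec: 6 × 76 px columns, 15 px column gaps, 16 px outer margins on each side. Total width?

Frame = 2·16 + 6·76 + 5·15 = 32 + 456 + 75 = 563 px.

563 px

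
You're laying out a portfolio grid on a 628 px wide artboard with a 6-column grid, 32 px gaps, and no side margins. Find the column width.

628 − 5·32 = 468; ÷6 gives c = 78 px.

78 px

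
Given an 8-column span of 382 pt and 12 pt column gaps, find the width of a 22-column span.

1071.5 pt

8c + 7·12 = 382 → 8c = 298 → c = 37.25 pt.
22 columns plus 21 column gaps: 819.5 + 252 = 1071.5 pt.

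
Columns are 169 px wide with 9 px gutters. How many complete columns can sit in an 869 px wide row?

4 columns

Each extra column adds 169 + 9 = 178 px.
(869 + 9) / 178 = 4.93, so 4 columns fit.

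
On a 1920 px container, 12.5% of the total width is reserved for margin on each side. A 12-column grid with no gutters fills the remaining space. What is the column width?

120 px

Margins: 12.5% × 1920 = 240 px each, so content = 1920 − 480 = 1440 px.
1440 / 12 = 120 px per column.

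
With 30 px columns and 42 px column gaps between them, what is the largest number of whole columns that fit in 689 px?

Each extra column adds 30 + 42 = 72 px.
(689 + 42) / 72 = 10.15, so 10 columns fit.

10 columns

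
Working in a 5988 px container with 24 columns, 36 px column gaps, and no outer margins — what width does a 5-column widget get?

1219 px

24c + 23·36 = 5988 → 24c = 5160 → c = 215 px.
Span of 5: 5·215 + 4·36 = 1075 + 144 = 1219 px.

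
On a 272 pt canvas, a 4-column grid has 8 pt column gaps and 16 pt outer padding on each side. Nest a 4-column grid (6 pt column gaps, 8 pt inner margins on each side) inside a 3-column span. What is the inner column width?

36 pt

Inside the margins: 272 − 32 = 240 pt.
4c + 3·8 = 240 → 4c = 216 → c = 54 pt.
Span of 3: 3·54 + 2·8 = 162 + 16 = 178 pt.
Inner content = 178 − 2·8 = 162 pt.
4d + 3·6 = 162 → 4d = 144 → d = 36 pt.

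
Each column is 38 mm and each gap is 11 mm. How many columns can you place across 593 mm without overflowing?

k columns need k·38 + (k−1)·11 = k·49 − 11.
k·49 − 11 ≤ 593 → k ≤ 604 / 49 ≈ 12.33, so k = 12.

12 columns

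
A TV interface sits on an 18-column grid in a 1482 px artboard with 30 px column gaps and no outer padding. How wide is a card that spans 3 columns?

222 px

18c + 17·30 = 1482 → 18c = 972 → c = 54 px.
Span of 3: 3·54 + 2·30 = 162 + 60 = 222 px.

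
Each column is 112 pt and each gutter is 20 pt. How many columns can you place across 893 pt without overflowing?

Each extra column adds 112 + 20 = 132 pt.
(893 + 20) / 132 = 6.92, so 6 columns fit.

6 columns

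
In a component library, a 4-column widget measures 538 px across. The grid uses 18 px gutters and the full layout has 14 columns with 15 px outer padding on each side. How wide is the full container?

1958 px

538 − 3·18 = 484; ÷4 gives c = 121 px.
Adding margins, columns and gutters: 30 + 1694 + 234 = 1958 px.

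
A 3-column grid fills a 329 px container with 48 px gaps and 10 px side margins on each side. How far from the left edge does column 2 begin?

Inside the margins: 329 − 20 = 309 px.
309 − 2·48 = 213; ÷3 gives c = 71 px.
Column 2 starts at margin + 1·(column + gutter) = 10 + 1·119 = 129 px.

129 px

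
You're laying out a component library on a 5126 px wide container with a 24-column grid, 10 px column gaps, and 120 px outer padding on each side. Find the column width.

Subtract both margins: 5126 − 2·120 = 4886 px.
24 columns + 23 column gaps: 24c + 23·10 = 4886.
24c = 4886 − 230 = 4656, so c = 194 px.

194 px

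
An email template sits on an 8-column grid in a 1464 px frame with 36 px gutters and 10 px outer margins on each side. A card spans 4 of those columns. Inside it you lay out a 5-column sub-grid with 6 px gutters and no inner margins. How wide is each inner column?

Take off 20 px of margins, leaving 1444 px.
1444 − 7·36 = 1192; ÷8 gives c = 149 px.
4 columns plus 3 gutters: 596 + 108 = 704 px.
704 − 4·6 = 680; ÷5 gives d = 136 px.

136 px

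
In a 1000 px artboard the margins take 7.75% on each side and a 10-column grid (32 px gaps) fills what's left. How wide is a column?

55.7 px

Margins: 7.75% × 1000 = 77.5 px each, so content = 1000 − 155 = 845 px.
10 columns + 9 gaps: 10c + 9·32 = 845.
10c = 845 − 288 = 557, so c = 55.7 px.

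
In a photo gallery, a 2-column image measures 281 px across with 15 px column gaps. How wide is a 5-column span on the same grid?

725 px

2c + 1·15 = 281 → 2c = 266 → c = 133 px.
5 columns plus 4 column gaps: 665 + 60 = 725 px.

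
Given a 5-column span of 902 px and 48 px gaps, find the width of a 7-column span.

Subtracting 4 gaps of 48 leaves 710 for 5 columns, so c = 142 px.
7 columns plus 6 gaps: 994 + 288 = 1282 px.

1282 px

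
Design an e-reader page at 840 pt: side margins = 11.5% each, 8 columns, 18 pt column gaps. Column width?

840 × (1 − 2·11.5%) = 840 × 77% = 646.8 pt for the columns.
8 columns + 7 column gaps: 8c + 7·18 = 646.8.
8c = 646.8 − 126 = 520.8, so c = 65.1 pt.

65.1 pt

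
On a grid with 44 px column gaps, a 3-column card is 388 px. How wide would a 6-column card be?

820 px

3 columns + 2 column gaps: 3c + 2·44 = 388.
3c = 388 − 88 = 300, so c = 100 px.
Span of 6: 6·100 + 5·44 = 600 + 220 = 820 px.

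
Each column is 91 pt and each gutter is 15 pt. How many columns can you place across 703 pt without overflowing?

6 columns

Each extra column adds 91 + 15 = 106 pt.
(703 + 15) / 106 = 6.77, so 6 columns fit.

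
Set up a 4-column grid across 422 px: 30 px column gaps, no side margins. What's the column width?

83 px

422 − 3·30 = 332; ÷4 gives c = 83 px.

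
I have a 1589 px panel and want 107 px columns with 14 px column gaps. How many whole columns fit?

13 columns

13 columns: 13·107 + 12·14 = 1559 px ≤ 1589.
14 columns: 1680 px > 1589. So 13.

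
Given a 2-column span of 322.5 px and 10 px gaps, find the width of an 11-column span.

Subtracting 1 gap of 10 leaves 312.5 for 2 columns, so c = 156.25 px.
11-column span = 11·156.25 + 10·10 = 1818.75 px.

1818.75 px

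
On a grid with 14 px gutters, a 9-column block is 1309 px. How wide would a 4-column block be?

574 px

9c + 8·14 = 1309 → 9c = 1197 → c = 133 px.
4-column span = 4·133 + 3·14 = 574 px.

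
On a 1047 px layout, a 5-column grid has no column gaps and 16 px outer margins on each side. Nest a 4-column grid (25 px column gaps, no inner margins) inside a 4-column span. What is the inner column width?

184.25 px

Subtract both margins: 1047 − 2·16 = 1015 px.
1015 / 5 = 203 px per column.
4-column span = 4·203 = 812 px.
4 columns + 3 column gaps: 4d + 3·25 = 812.
4d = 812 − 75 = 737, so d = 184.25 px.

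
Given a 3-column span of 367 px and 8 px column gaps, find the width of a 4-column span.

492 px

Subtracting 2 column gaps of 8 leaves 351 for 3 columns, so c = 117 px.
Span of 4: 4·117 + 3·8 = 468 + 24 = 492 px.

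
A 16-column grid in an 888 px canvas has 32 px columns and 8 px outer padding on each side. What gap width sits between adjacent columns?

24 px

Content width = 888 − 2·8 = 872 px.
16·32 + 15g = 872 → 15g = 360 → g = 24 px.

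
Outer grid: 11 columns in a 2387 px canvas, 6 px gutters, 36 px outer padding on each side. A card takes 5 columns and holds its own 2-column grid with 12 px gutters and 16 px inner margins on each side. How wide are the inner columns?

502.5 px

Take off 72 px of margins, leaving 2315 px.
11c + 10·6 = 2315 → 11c = 2255 → c = 205 px.
5 columns plus 4 gutters: 1025 + 24 = 1049 px.
Inner content = 1049 − 2·16 = 1017 px.
2d + 1·12 = 1017 → 2d = 1005 → d = 502.5 px.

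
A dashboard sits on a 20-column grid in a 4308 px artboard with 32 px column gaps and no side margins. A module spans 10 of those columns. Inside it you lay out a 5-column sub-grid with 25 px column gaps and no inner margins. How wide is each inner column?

20c + 19·32 = 4308 → 20c = 3700 → c = 185 px.
Span of 10: 10·185 + 9·32 = 1850 + 288 = 2138 px.
2138 − 4·25 = 2038; ÷5 gives d = 407.6 px.

407.6 px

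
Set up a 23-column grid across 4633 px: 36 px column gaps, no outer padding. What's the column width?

23c + 22·36 = 4633 → 23c = 3841 → c = 167 px.

167 px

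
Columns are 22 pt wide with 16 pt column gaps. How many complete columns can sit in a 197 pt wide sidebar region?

5 columns

Each extra column adds 22 + 16 = 38 pt.
(197 + 16) / 38 = 5.61, so 5 columns fit.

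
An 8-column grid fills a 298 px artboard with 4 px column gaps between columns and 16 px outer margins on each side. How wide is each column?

Content width = 298 − 2·16 = 266 px.
Subtracting 7 column gaps of 4 leaves 238 for 8 columns, so c = 29.75 px.

29.75 px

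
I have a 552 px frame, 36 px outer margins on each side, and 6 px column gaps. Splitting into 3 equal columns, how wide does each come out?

156 px

Inside the margins: 552 − 72 = 480 px.
480 − 2·6 = 468; ÷3 gives c = 156 px.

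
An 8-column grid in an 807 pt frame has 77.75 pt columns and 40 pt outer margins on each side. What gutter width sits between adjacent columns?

Inside the margins: 807 − 80 = 727 pt.
8·77.75 + 7g = 727 → 7g = 105 → g = 15 pt.

15 pt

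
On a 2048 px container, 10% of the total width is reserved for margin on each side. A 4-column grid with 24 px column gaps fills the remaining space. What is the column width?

Each margin = 10% of 2048 = 204.8 px; content = 2048 − 2·204.8 = 1638.4 px.
4c + 3·24 = 1638.4 → 4c = 1566.4 → c = 391.6 px.

391.6 px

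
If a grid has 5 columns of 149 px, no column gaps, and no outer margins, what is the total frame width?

Total width: 5·149 = 745 px.

745 px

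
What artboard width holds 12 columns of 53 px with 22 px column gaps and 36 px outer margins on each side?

950 px

Adding margins, columns and gutters: 72 + 636 + 242 = 950 px.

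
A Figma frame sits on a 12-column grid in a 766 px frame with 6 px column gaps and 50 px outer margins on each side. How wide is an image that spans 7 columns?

Subtract both margins: 766 − 2·50 = 666 px.
666 − 11·6 = 600; ÷12 gives c = 50 px.
7-column span = 7·50 + 6·6 = 386 px.

386 px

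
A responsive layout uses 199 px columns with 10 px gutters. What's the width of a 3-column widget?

617 px

3-column span = 3·199 + 2·10 = 617 px.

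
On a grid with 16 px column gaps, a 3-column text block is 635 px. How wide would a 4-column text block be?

3 columns + 2 column gaps: 3c + 2·16 = 635.
3c = 635 − 32 = 603, so c = 201 px.
4-column span = 4·201 + 3·16 = 852 px.

852 px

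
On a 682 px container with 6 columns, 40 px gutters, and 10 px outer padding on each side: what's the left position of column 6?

595 px

Subtract both margins: 682 − 2·10 = 662 px.
6 columns + 5 gutters: 6c + 5·40 = 662.
6c = 662 − 200 = 462, so c = 77 px.
Each column+gutter stride is 117 px; 5 of them past the 10 px margin is 10 + 585 = 595 px.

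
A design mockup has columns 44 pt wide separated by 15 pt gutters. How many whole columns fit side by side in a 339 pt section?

k columns need k·44 + (k−1)·15 = k·59 − 15.
k·59 − 15 ≤ 339 → k ≤ 354 / 59 ≈ 6.00, so k = 6.

6 columns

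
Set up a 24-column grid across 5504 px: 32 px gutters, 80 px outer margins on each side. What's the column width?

Subtract both margins: 5504 − 2·80 = 5344 px.
24 columns + 23 gutters: 24c + 23·32 = 5344.
24c = 5344 − 736 = 4608, so c = 192 px.

192 px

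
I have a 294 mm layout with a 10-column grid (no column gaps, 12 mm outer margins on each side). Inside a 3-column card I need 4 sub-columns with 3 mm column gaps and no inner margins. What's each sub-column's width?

18 mm

Take off 24 mm of margins, leaving 270 mm.
10c = 270 → c = 27 mm.
3-column span = 3·27 = 81 mm.
4 columns + 3 column gaps: 4d + 3·3 = 81.
4d = 81 − 9 = 72, so d = 18 mm.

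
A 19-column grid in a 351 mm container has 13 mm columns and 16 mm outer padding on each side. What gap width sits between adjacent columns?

4 mm

Content width = 351 − 2·16 = 319 mm.
19·13 + 18g = 319 → 18g = 72 → g = 4 mm.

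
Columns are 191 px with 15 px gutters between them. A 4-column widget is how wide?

4-column span = 4·191 + 3·15 = 809 px.

809 px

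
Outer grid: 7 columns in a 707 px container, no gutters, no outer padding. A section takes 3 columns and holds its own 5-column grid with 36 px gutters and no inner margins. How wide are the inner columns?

31.8 px

7c = 707 → c = 101 px.
3-column span = 3·101 = 303 px.
5d + 4·36 = 303 → 5d = 159 → d = 31.8 px.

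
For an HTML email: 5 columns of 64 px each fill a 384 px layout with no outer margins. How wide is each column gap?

16 px

5·64 + 4g = 384 → 4g = 64 → g = 16 px.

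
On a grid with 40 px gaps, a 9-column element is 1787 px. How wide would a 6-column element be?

1178 px

9c + 8·40 = 1787 → 9c = 1467 → c = 163 px.
6-column span = 6·163 + 5·40 = 1178 px.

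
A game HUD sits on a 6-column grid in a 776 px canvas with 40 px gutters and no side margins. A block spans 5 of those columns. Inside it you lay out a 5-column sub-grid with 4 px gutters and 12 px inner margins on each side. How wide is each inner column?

120 px

6c + 5·40 = 776 → 6c = 576 → c = 96 px.
5 columns plus 4 gutters: 480 + 160 = 640 px.
Inner content = 640 − 2·12 = 616 px.
Subtracting 4 gutters of 4 leaves 600 for 5 columns, so d = 120 px.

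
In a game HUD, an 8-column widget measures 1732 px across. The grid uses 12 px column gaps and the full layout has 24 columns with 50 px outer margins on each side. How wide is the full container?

5320 px

8c + 7·12 = 1732 → 8c = 1648 → c = 206 px.
Container = 2·50 + 24·206 + 23·12 = 100 + 4944 + 276 = 5320 px.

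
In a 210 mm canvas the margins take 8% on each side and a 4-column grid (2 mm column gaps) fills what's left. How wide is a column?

210 × (1 − 2·8%) = 210 × 84% = 176.4 mm for the columns.
4 columns + 3 column gaps: 4c + 3·2 = 176.4.
4c = 176.4 − 6 = 170.4, so c = 42.6 mm.

42.6 mm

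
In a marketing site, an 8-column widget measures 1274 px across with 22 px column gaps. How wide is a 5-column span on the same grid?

788 px

1274 − 7·22 = 1120; ÷8 gives c = 140 px.
5-column span = 5·140 + 4·22 = 788 px.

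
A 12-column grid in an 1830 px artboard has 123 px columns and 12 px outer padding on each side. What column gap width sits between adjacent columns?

Inside the margins: 1830 − 24 = 1806 px.
12 columns take 12·123 = 1476 px; remaining 330 splits into 11 column gaps.
g = 330 / 11 = 30 px.

30 px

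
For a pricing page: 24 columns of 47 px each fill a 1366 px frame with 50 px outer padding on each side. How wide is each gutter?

6 px

Subtract both margins: 1366 − 2·50 = 1266 px.
24·47 + 23g = 1266 → 23g = 138 → g = 6 px.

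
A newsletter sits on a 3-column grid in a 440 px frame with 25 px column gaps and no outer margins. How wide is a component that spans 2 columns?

285 px

3c + 2·25 = 440 → 3c = 390 → c = 130 px.
2 columns plus 1 column gap: 260 + 25 = 285 px.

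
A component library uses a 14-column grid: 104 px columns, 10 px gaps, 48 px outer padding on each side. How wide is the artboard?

Artboard = 2·48 + 14·104 + 13·10 = 96 + 1456 + 130 = 1682 px.

1682 px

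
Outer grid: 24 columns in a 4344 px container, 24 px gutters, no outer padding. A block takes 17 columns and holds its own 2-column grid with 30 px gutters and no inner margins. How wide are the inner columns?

4344 − 23·24 = 3792; ÷24 gives c = 158 px.
17 columns plus 16 gutters: 2686 + 384 = 3070 px.
Subtracting 1 gutter of 30 leaves 3040 for 2 columns, so d = 1520 px.

1520 px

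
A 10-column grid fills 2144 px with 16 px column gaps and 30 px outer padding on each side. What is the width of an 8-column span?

1664 px

Subtract both margins: 2144 − 2·30 = 2084 px.
2084 − 9·16 = 1940; ÷10 gives c = 194 px.
8 columns plus 7 column gaps: 1552 + 112 = 1664 px.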